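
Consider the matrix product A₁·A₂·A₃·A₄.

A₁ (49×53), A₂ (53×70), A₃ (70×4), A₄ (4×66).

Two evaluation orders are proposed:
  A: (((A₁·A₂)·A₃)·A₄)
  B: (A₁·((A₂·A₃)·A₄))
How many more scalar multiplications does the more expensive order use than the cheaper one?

Order A = (((A₁·A₂)·A₃)·A₄): (A₁·A₂): 49×53 by 53×70 → 49×70, cost 49·53·70 = 181790; ((A₁·A₂)·A₃): 49×70 by 70×4 → 49×4, cost 49·70·4 = 13720; cumulative 195510; (((A₁·A₂)·A₃)·A₄): 49×4 by 4×66 → 49×66, cost 49·4·66 = 12936; cumulative 208446. Total 208446.
Order B = (A₁·((A₂·A₃)·A₄)): (A₂·A₃): 53×70 by 70×4 → 53×4, cost 53·70·4 = 14840; ((A₂·A₃)·A₄): 53×4 by 4×66 → 53×66, cost 53·4·66 = 13992; cumulative 28832; (A₁·((A₂·A₃)·A₄)): 49×53 by 53×66 → 49×66, cost 49·53·66 = 171402; cumulative 200234. Total 200234.
Difference: |208446 − 200234| = 8212.

8212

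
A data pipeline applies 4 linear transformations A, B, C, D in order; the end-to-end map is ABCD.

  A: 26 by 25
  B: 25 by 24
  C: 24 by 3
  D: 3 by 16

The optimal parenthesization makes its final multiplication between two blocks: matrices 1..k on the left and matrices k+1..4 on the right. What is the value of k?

Adjacent pairs: AB = 26·25·24 = 15600; BC = 25·24·3 = 1800; CD = 24·3·16 = 1152.
Length 3: A..C: k=1: 0+1800+26·25·3=3750; k=2: 15600+0+26·24·3=17472 → min 3750 | B..D: k=2: 0+1152+25·24·16=10752; k=3: 1800+0+25·3·16=3000 → min 3000.
Top-level splits: k=1: (A..A)·(B..D) → 0+3000+26·25·16 = 13400; k=2: (A..B)·(C..D) → 15600+1152+26·24·16 = 26736; k=3: (A..C)·(D..D) → 3750+0+26·3·16 = 4998.
Best split is after C, i.e. k = 3.

3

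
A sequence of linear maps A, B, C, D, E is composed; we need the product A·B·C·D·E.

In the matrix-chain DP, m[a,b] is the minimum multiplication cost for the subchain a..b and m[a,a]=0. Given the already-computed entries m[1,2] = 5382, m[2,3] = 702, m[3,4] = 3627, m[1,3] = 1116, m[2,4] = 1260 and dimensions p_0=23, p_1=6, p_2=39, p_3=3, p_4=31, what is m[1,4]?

m[1,4] = min over k∈[1,3] of m[1,k]+m[k+1,4]+p_{0}·p_k·p_{4}.
k=1: 0 + 1260 + 23·6·31 = 5538; k=2: 5382 + 3627 + 23·39·31 = 36816; k=3: 1116 + 0 + 23·3·31 = 3255.
Minimum: 3255 at k=3.

3255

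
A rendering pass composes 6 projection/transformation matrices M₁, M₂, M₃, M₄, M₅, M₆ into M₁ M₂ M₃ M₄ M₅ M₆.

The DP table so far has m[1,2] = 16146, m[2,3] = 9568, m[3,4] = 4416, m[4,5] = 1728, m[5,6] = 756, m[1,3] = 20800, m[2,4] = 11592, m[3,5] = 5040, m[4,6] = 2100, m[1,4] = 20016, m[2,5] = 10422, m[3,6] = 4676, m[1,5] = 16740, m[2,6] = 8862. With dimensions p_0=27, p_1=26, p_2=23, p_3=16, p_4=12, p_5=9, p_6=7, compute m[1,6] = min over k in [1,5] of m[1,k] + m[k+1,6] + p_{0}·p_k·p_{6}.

m[1,6] = min over k∈[1,5] of m[1,k]+m[k+1,6]+p_{0}·p_k·p_{6}.
k=1: 0 + 8862 + 27·26·7 = 13776; k=2: 16146 + 4676 + 27·23·7 = 25169; k=3: 20800 + 2100 + 27·16·7 = 25924; k=4: 20016 + 756 + 27·12·7 = 23040; k=5: 16740 + 0 + 27·9·7 = 18441.
Minimum: 13776 at k=1.

13776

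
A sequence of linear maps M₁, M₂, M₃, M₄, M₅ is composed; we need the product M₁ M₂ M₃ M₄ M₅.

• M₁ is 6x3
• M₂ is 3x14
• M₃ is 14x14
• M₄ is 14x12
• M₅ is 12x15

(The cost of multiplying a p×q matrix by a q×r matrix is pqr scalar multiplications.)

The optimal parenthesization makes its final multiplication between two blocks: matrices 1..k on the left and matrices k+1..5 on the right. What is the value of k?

Adjacent pairs: M₁M₂ = 6·3·14 = 252; M₂M₃ = 3·14·14 = 588; M₃M₄ = 14·14·12 = 2352; M₄M₅ = 14·12·15 = 2520.
Length 3: M₁..M₃: k=1: 0+588+6·3·14=840; k=2: 252+0+6·14·14=1428 → min 840 | M₂..M₄: k=2: 0+2352+3·14·12=2856; k=3: 588+0+3·14·12=1092 → min 1092 | M₃..M₅: k=3: 0+2520+14·14·15=5460; k=4: 2352+0+14·12·15=4872 → min 4872.
Length 4: M₁..M₄: k=1: 0+1092+6·3·12=1308; k=2: 252+2352+6·14·12=3612; k=3: 840+0+6·14·12=1848 → min 1308 | M₂..M₅: k=2: 0+4872+3·14·15=5502; k=3: 588+2520+3·14·15=3738; k=4: 1092+0+3·12·15=1632 → min 1632.
Top-level splits: k=1: (M₁..M₁)·(M₂..M₅) → 0+1632+6·3·15 = 1902; k=2: (M₁..M₂)·(M₃..M₅) → 252+4872+6·14·15 = 6384; k=3: (M₁..M₃)·(M₄..M₅) → 840+2520+6·14·15 = 4620; k=4: (M₁..M₄)·(M₅..M₅) → 1308+0+6·12·15 = 2388.
Best split is after M₁, i.e. k = 1.

1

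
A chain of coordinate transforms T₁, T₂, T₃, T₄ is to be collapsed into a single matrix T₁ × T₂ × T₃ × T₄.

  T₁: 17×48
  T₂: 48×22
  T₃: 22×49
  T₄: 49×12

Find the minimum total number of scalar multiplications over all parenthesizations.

35376

Adjacent pairs: T₁T₂ = 17·48·22 = 17952; T₂T₃ = 48·22·49 = 51744; T₃T₄ = 22·49·12 = 12936.
Length 3: T₁..T₃: k=1: 0+51744+17·48·49=91728; k=2: 17952+0+17·22·49=36278 → min 36278 | T₂..T₄: k=2: 0+12936+48·22·12=25608; k=3: 51744+0+48·49·12=79968 → min 25608.
Length 4: T₁..T₄: k=1: 0+25608+17·48·12=35400; k=2: 17952+12936+17·22·12=35376; k=3: 36278+0+17·49·12=46274 → min 35376.
Optimal order: ((T₁ × T₂) × (T₃ × T₄)) with cost 35376.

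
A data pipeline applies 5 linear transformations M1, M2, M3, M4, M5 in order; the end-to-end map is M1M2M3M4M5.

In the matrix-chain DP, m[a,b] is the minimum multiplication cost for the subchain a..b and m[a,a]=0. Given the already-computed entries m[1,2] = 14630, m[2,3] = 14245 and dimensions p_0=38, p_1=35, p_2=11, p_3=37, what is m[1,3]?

30096

m[1,3] = min over k∈[1,2] of m[1,k]+m[k+1,3]+p_{0}·p_k·p_{3}.
k=1: 0 + 14245 + 38·35·37 = 63455; k=2: 14630 + 0 + 38·11·37 = 30096.
Minimum: 30096 at k=2.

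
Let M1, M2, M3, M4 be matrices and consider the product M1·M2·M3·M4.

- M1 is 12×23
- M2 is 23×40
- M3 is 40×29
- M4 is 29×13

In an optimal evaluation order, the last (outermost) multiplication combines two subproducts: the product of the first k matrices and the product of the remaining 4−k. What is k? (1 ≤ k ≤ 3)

Adjacent pairs: M1M2 = 12·23·40 = 11040; M2M3 = 23·40·29 = 26680; M3M4 = 40·29·13 = 15080.
Length 3: M1..M3: k=1: 0+26680+12·23·29=34684; k=2: 11040+0+12·40·29=24960 → min 24960 | M2..M4: k=2: 0+15080+23·40·13=27040; k=3: 26680+0+23·29·13=35351 → min 27040.
Top-level splits: k=1: (M1..M1)·(M2..M4) → 0+27040+12·23·13 = 30628; k=2: (M1..M2)·(M3..M4) → 11040+15080+12·40·13 = 32360; k=3: (M1..M3)·(M4..M4) → 24960+0+12·29·13 = 29484.
Best split is after M3, i.e. k = 3.

3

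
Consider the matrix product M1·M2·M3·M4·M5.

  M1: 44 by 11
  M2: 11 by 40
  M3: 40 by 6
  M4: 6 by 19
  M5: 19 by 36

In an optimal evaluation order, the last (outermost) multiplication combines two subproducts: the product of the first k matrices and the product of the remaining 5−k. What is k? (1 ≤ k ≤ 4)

Adjacent pairs: M1M2 = 44·11·40 = 19360; M2M3 = 11·40·6 = 2640; M3M4 = 40·6·19 = 4560; M4M5 = 6·19·36 = 4104.
Length 3: M1..M3: k=1: 0+2640+44·11·6=5544; k=2: 19360+0+44·40·6=29920 → min 5544 | M2..M4: k=2: 0+4560+11·40·19=12920; k=3: 2640+0+11·6·19=3894 → min 3894 | M3..M5: k=3: 0+4104+40·6·36=12744; k=4: 4560+0+40·19·36=31920 → min 12744.
Length 4: M1..M4: k=1: 0+3894+44·11·19=13090; k=2: 19360+4560+44·40·19=57360; k=3: 5544+0+44·6·19=10560 → min 10560 | M2..M5: k=2: 0+12744+11·40·36=28584; k=3: 2640+4104+11·6·36=9120; k=4: 3894+0+11·19·36=11418 → min 9120.
Top-level splits: k=1: (M1..M1)·(M2..M5) → 0+9120+44·11·36 = 26544; k=2: (M1..M2)·(M3..M5) → 19360+12744+44·40·36 = 95464; k=3: (M1..M3)·(M4..M5) → 5544+4104+44·6·36 = 19152; k=4: (M1..M4)·(M5..M5) → 10560+0+44·19·36 = 40656.
Best split is after M3, i.e. k = 3.

3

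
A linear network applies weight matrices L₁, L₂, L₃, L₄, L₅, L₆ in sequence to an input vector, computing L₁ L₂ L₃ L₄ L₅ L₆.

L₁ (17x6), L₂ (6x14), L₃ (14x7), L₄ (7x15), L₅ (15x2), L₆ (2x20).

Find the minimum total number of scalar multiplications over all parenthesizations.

1458

Adjacent pairs: L₁L₂ = 17·6·14 = 1428; L₂L₃ = 6·14·7 = 588; L₃L₄ = 14·7·15 = 1470; L₄L₅ = 7·15·2 = 210; L₅L₆ = 15·2·20 = 600.
Length 3: L₁..L₃: k=1: 0+588+17·6·7=1302; k=2: 1428+0+17·14·7=3094 → min 1302 | L₂..L₄: k=2: 0+1470+6·14·15=2730; k=3: 588+0+6·7·15=1218 → min 1218 | L₃..L₅: k=3: 0+210+14·7·2=406; k=4: 1470+0+14·15·2=1890 → min 406 | L₄..L₆: k=4: 0+600+7·15·20=2700; k=5: 210+0+7·2·20=490 → min 490.
Length 4: L₁..L₄: k=1: 0+1218+17·6·15=2748; k=2: 1428+1470+17·14·15=6468; k=3: 1302+0+17·7·15=3087 → min 2748 | L₂..L₅: k=2: 0+406+6·14·2=574; k=3: 588+210+6·7·2=882; k=4: 1218+0+6·15·2=1398 → min 574 | L₃..L₆: k=3: 0+490+14·7·20=2450; k=4: 1470+600+14·15·20=6270; k=5: 406+0+14·2·20=966 → min 966.
Length 5: L₁..L₅: k=1: 0+574+17·6·2=778; k=2: 1428+406+17·14·2=2310; k=3: 1302+210+17·7·2=1750; k=4: 2748+0+17·15·2=3258 → min 778 | L₂..L₆: k=2: 0+966+6·14·20=2646; k=3: 588+490+6·7·20=1918; k=4: 1218+600+6·15·20=3618; k=5: 574+0+6·2·20=814 → min 814.
Length 6: L₁..L₆: k=1: 0+814+17·6·20=2854; k=2: 1428+966+17·14·20=7154; k=3: 1302+490+17·7·20=4172; k=4: 2748+600+17·15·20=8448; k=5: 778+0+17·2·20=1458 → min 1458.
Optimal order: ((L₁ (L₂ (L₃ (L₄ L₅)))) L₆) with cost 1458.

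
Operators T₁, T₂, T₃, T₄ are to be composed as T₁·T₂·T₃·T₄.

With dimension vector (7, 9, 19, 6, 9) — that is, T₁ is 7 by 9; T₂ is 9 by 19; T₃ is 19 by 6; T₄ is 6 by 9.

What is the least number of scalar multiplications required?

1782

Adjacent pairs: T₁T₂ = 7·9·19 = 1197; T₂T₃ = 9·19·6 = 1026; T₃T₄ = 19·6·9 = 1026.
Length 3: T₁..T₃: k=1: 0+1026+7·9·6=1404; k=2: 1197+0+7·19·6=1995 → min 1404 | T₂..T₄: k=2: 0+1026+9·19·9=2565; k=3: 1026+0+9·6·9=1512 → min 1512.
Length 4: T₁..T₄: k=1: 0+1512+7·9·9=2079; k=2: 1197+1026+7·19·9=3420; k=3: 1404+0+7·6·9=1782 → min 1782.
Optimal order: ((T₁·(T₂·T₃))·T₄) with cost 1782.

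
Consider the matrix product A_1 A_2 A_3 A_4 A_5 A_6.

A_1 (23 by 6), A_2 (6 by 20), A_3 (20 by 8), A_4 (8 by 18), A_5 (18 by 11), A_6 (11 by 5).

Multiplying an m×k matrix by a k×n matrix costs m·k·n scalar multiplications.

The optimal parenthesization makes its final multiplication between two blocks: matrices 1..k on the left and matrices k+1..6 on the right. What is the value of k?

Adjacent pairs: A_1A_2 = 23·6·20 = 2760; A_2A_3 = 6·20·8 = 960; A_3A_4 = 20·8·18 = 2880; A_4A_5 = 8·18·11 = 1584; A_5A_6 = 18·11·5 = 990.
Length 3: A_1..A_3: k=1: 0+960+23·6·8=2064; k=2: 2760+0+23·20·8=6440 → min 2064 | A_2..A_4: k=2: 0+2880+6·20·18=5040; k=3: 960+0+6·8·18=1824 → min 1824 | A_3..A_5: k=3: 0+1584+20·8·11=3344; k=4: 2880+0+20·18·11=6840 → min 3344 | A_4..A_6: k=4: 0+990+8·18·5=1710; k=5: 1584+0+8·11·5=2024 → min 1710.
Length 4: A_1..A_4: k=1: 0+1824+23·6·18=4308; k=2: 2760+2880+23·20·18=13920; k=3: 2064+0+23·8·18=5376 → min 4308 | A_2..A_5: k=2: 0+3344+6·20·11=4664; k=3: 960+1584+6·8·11=3072; k=4: 1824+0+6·18·11=3012 → min 3012 | A_3..A_6: k=3: 0+1710+20·8·5=2510; k=4: 2880+990+20·18·5=5670; k=5: 3344+0+20·11·5=4444 → min 2510.
Length 5: A_1..A_5: k=1: 0+3012+23·6·11=4530; k=2: 2760+3344+23·20·11=11164; k=3: 2064+1584+23·8·11=5672; k=4: 4308+0+23·18·11=8862 → min 4530 | A_2..A_6: k=2: 0+2510+6·20·5=3110; k=3: 960+1710+6·8·5=2910; k=4: 1824+990+6·18·5=3354; k=5: 3012+0+6·11·5=3342 → min 2910.
Top-level splits: k=1: (A_1..A_1)·(A_2..A_6) → 0+2910+23·6·5 = 3600; k=2: (A_1..A_2)·(A_3..A_6) → 2760+2510+23·20·5 = 7570; k=3: (A_1..A_3)·(A_4..A_6) → 2064+1710+23·8·5 = 4694; k=4: (A_1..A_4)·(A_5..A_6) → 4308+990+23·18·5 = 7368; k=5: (A_1..A_5)·(A_6..A_6) → 4530+0+23·11·5 = 5795.
Best split is after A_1, i.e. k = 1.

1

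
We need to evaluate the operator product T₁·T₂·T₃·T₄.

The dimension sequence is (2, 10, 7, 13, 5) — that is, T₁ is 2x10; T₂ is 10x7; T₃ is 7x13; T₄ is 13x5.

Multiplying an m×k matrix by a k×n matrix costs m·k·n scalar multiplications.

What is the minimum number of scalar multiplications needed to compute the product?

Adjacent pairs: T₁T₂ = 2·10·7 = 140; T₂T₃ = 10·7·13 = 910; T₃T₄ = 7·13·5 = 455.
Length 3: T₁..T₃: k=1: 0+910+2·10·13=1170; k=2: 140+0+2·7·13=322 → min 322 | T₂..T₄: k=2: 0+455+10·7·5=805; k=3: 910+0+10·13·5=1560 → min 805.
Length 4: T₁..T₄: k=1: 0+805+2·10·5=905; k=2: 140+455+2·7·5=665; k=3: 322+0+2·13·5=452 → min 452.
Optimal order: (((T₁·T₂)·T₃)·T₄) with cost 452.

452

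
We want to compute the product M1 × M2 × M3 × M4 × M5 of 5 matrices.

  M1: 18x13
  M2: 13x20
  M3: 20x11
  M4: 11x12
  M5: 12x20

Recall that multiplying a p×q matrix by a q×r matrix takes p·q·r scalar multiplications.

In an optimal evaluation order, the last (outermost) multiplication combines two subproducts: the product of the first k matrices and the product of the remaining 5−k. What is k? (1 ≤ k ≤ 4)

Adjacent pairs: M1M2 = 18·13·20 = 4680; M2M3 = 13·20·11 = 2860; M3M4 = 20·11·12 = 2640; M4M5 = 11·12·20 = 2640.
Length 3: M1..M3: k=1: 0+2860+18·13·11=5434; k=2: 4680+0+18·20·11=8640 → min 5434 | M2..M4: k=2: 0+2640+13·20·12=5760; k=3: 2860+0+13·11·12=4576 → min 4576 | M3..M5: k=3: 0+2640+20·11·20=7040; k=4: 2640+0+20·12·20=7440 → min 7040.
Length 4: M1..M4: k=1: 0+4576+18·13·12=7384; k=2: 4680+2640+18·20·12=11640; k=3: 5434+0+18·11·12=7810 → min 7384 | M2..M5: k=2: 0+7040+13·20·20=12240; k=3: 2860+2640+13·11·20=8360; k=4: 4576+0+13·12·20=7696 → min 7696.
Top-level splits: k=1: (M1..M1)·(M2..M5) → 0+7696+18·13·20 = 12376; k=2: (M1..M2)·(M3..M5) → 4680+7040+18·20·20 = 18920; k=3: (M1..M3)·(M4..M5) → 5434+2640+18·11·20 = 12034; k=4: (M1..M4)·(M5..M5) → 7384+0+18·12·20 = 11704.
Best split is after M4, i.e. k = 4.

4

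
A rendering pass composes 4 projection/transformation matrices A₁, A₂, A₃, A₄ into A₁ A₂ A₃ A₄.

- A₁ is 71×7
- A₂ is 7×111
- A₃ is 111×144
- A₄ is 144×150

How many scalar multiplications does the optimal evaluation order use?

337638

Adjacent pairs: A₁A₂ = 71·7·111 = 55167; A₂A₃ = 7·111·144 = 111888; A₃A₄ = 111·144·150 = 2397600.
Length 3: A₁..A₃: k=1: 0+111888+71·7·144=183456; k=2: 55167+0+71·111·144=1190031 → min 183456 | A₂..A₄: k=2: 0+2397600+7·111·150=2514150; k=3: 111888+0+7·144·150=263088 → min 263088.
Length 4: A₁..A₄: k=1: 0+263088+71·7·150=337638; k=2: 55167+2397600+71·111·150=3634917; k=3: 183456+0+71·144·150=1717056 → min 337638.
Optimal order: (A₁ ((A₂ A₃) A₄)) with cost 337638.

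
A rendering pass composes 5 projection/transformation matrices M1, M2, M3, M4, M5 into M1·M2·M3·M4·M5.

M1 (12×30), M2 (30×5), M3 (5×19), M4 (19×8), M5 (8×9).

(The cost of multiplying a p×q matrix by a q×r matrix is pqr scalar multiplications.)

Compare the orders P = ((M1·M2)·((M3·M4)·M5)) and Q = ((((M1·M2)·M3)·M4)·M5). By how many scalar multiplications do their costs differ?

Order P = ((M1·M2)·((M3·M4)·M5)): (M1·M2): 12×30 by 30×5 → 12×5, cost 12·30·5 = 1800; (M3·M4): 5×19 by 19×8 → 5×8, cost 5·19·8 = 760; ((M3·M4)·M5): 5×8 by 8×9 → 5×9, cost 5·8·9 = 360; cumulative 1120; ((M1·M2)·((M3·M4)·M5)): 12×5 by 5×9 → 12×9, cost 12·5·9 = 540; cumulative 3460. Total 3460.
Order Q = ((((M1·M2)·M3)·M4)·M5): (M1·M2): 12×30 by 30×5 → 12×5, cost 12·30·5 = 1800; ((M1·M2)·M3): 12×5 by 5×19 → 12×19, cost 12·5·19 = 1140; cumulative 2940; (((M1·M2)·M3)·M4): 12×19 by 19×8 → 12×8, cost 12·19·8 = 1824; cumulative 4764; ((((M1·M2)·M3)·M4)·M5): 12×8 by 8×9 → 12×9, cost 12·8·9 = 864; cumulative 5628. Total 5628.
Difference: |3460 − 5628| = 2168.

2168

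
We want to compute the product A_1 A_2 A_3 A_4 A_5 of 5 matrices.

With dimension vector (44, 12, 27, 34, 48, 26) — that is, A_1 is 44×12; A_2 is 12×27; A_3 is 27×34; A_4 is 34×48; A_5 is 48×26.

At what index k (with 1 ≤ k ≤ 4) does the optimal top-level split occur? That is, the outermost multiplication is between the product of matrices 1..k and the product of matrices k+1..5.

Adjacent pairs: A_1A_2 = 44·12·27 = 14256; A_2A_3 = 12·27·34 = 11016; A_3A_4 = 27·34·48 = 44064; A_4A_5 = 34·48·26 = 42432.
Length 3: A_1..A_3: k=1: 0+11016+44·12·34=28968; k=2: 14256+0+44·27·34=54648 → min 28968 | A_2..A_4: k=2: 0+44064+12·27·48=59616; k=3: 11016+0+12·34·48=30600 → min 30600 | A_3..A_5: k=3: 0+42432+27·34·26=66300; k=4: 44064+0+27·48·26=77760 → min 66300.
Length 4: A_1..A_4: k=1: 0+30600+44·12·48=55944; k=2: 14256+44064+44·27·48=115344; k=3: 28968+0+44·34·48=100776 → min 55944 | A_2..A_5: k=2: 0+66300+12·27·26=74724; k=3: 11016+42432+12·34·26=64056; k=4: 30600+0+12·48·26=45576 → min 45576.
Top-level splits: k=1: (A_1..A_1)·(A_2..A_5) → 0+45576+44·12·26 = 59304; k=2: (A_1..A_2)·(A_3..A_5) → 14256+66300+44·27·26 = 111444; k=3: (A_1..A_3)·(A_4..A_5) → 28968+42432+44·34·26 = 110296; k=4: (A_1..A_4)·(A_5..A_5) → 55944+0+44·48·26 = 110856.
Best split is after A_1, i.e. k = 1.

1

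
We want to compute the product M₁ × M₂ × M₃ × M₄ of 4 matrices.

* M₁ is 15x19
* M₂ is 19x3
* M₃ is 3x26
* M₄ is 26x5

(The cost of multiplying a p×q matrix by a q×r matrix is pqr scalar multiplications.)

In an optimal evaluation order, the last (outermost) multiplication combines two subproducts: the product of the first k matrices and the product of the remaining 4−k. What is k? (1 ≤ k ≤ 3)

Adjacent pairs: M₁M₂ = 15·19·3 = 855; M₂M₃ = 19·3·26 = 1482; M₃M₄ = 3·26·5 = 390.
Length 3: M₁..M₃: k=1: 0+1482+15·19·26=8892; k=2: 855+0+15·3·26=2025 → min 2025 | M₂..M₄: k=2: 0+390+19·3·5=675; k=3: 1482+0+19·26·5=3952 → min 675.
Top-level splits: k=1: (M₁..M₁)·(M₂..M₄) → 0+675+15·19·5 = 2100; k=2: (M₁..M₂)·(M₃..M₄) → 855+390+15·3·5 = 1470; k=3: (M₁..M₃)·(M₄..M₄) → 2025+0+15·26·5 = 3975.
Best split is after M₂, i.e. k = 2.

2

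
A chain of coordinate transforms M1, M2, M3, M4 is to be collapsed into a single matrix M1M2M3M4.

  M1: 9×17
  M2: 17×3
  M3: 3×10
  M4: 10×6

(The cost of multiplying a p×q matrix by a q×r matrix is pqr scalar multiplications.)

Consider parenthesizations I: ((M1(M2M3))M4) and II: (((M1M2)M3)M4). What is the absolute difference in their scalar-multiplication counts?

Order I = ((M1(M2M3))M4): (M2M3): 17×3 by 3×10 → 17×10, cost 17·3·10 = 510; (M1(M2M3)): 9×17 by 17×10 → 9×10, cost 9·17·10 = 1530; cumulative 2040; ((M1(M2M3))M4): 9×10 by 10×6 → 9×6, cost 9·10·6 = 540; cumulative 2580. Total 2580.
Order II = (((M1M2)M3)M4): (M1M2): 9×17 by 17×3 → 9×3, cost 9·17·3 = 459; ((M1M2)M3): 9×3 by 3×10 → 9×10, cost 9·3·10 = 270; cumulative 729; (((M1M2)M3)M4): 9×10 by 10×6 → 9×6, cost 9·10·6 = 540; cumulative 1269. Total 1269.
Difference: |2580 − 1269| = 1311.

1311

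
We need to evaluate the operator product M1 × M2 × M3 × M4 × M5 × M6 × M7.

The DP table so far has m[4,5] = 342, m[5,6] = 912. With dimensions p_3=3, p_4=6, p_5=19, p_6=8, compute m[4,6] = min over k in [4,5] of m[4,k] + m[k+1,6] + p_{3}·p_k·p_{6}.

m[4,6] = min over k∈[4,5] of m[4,k]+m[k+1,6]+p_{3}·p_k·p_{6}.
k=4: 0 + 912 + 3·6·8 = 1056; k=5: 342 + 0 + 3·19·8 = 798.
Minimum: 798 at k=5.

798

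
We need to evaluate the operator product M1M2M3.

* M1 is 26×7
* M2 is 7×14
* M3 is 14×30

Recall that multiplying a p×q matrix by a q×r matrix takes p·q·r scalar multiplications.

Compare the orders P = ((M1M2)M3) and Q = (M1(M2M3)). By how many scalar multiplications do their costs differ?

5068

Order P = ((M1M2)M3): (M1M2): 26×7 by 7×14 → 26×14, cost 26·7·14 = 2548; ((M1M2)M3): 26×14 by 14×30 → 26×30, cost 26·14·30 = 10920; cumulative 13468. Total 13468.
Order Q = (M1(M2M3)): (M2M3): 7×14 by 14×30 → 7×30, cost 7·14·30 = 2940; (M1(M2M3)): 26×7 by 7×30 → 26×30, cost 26·7·30 = 5460; cumulative 8400. Total 8400.
Difference: |13468 − 8400| = 5068.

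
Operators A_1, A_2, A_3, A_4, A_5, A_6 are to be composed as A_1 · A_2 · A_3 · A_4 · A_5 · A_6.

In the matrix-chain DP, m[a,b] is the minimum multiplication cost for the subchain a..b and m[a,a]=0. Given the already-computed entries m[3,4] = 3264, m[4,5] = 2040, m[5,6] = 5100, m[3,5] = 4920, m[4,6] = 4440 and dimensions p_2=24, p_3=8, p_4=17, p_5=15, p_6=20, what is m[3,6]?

m[3,6] = min over k∈[3,5] of m[3,k]+m[k+1,6]+p_{2}·p_k·p_{6}.
k=3: 0 + 4440 + 24·8·20 = 8280; k=4: 3264 + 5100 + 24·17·20 = 16524; k=5: 4920 + 0 + 24·15·20 = 12120.
Minimum: 8280 at k=3.

8280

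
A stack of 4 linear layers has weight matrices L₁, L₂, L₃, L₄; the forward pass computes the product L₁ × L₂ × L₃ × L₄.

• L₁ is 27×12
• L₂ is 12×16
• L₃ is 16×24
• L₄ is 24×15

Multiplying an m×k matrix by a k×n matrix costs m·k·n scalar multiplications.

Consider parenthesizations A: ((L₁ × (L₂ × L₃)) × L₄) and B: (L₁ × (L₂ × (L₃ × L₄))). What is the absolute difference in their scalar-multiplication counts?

8604

Order A = ((L₁ × (L₂ × L₃)) × L₄): (L₂ × L₃): 12×16 by 16×24 → 12×24, cost 12·16·24 = 4608; (L₁ × (L₂ × L₃)): 27×12 by 12×24 → 27×24, cost 27·12·24 = 7776; cumulative 12384; ((L₁ × (L₂ × L₃)) × L₄): 27×24 by 24×15 → 27×15, cost 27·24·15 = 9720; cumulative 22104. Total 22104.
Order B = (L₁ × (L₂ × (L₃ × L₄))): (L₃ × L₄): 16×24 by 24×15 → 16×15, cost 16·24·15 = 5760; (L₂ × (L₃ × L₄)): 12×16 by 16×15 → 12×15, cost 12·16·15 = 2880; cumulative 8640; (L₁ × (L₂ × (L₃ × L₄))): 27×12 by 12×15 → 27×15, cost 27·12·15 = 4860; cumulative 13500. Total 13500.
Difference: |22104 − 13500| = 8604.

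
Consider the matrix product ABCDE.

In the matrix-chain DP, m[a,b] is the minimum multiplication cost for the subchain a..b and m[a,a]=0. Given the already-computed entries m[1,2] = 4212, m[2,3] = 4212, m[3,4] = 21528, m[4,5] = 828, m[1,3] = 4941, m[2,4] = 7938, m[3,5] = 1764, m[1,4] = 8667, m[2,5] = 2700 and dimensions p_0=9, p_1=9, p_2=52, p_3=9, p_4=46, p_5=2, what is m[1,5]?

m[1,5] = min over k∈[1,4] of m[1,k]+m[k+1,5]+p_{0}·p_k·p_{5}.
k=1: 0 + 2700 + 9·9·2 = 2862; k=2: 4212 + 1764 + 9·52·2 = 6912; k=3: 4941 + 828 + 9·9·2 = 5931; k=4: 8667 + 0 + 9·46·2 = 9495.
Minimum: 2862 at k=1.

2862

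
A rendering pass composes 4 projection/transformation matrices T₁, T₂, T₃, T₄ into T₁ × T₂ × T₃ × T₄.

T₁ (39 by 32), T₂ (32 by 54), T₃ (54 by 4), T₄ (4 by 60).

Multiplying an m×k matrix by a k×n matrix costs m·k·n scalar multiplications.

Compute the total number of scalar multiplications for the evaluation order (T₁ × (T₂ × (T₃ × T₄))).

191520

(T₃ × T₄): 54×4 by 4×60 → 54×60, cost 54·4·60 = 12960
(T₂ × (T₃ × T₄)): 32×54 by 54×60 → 32×60, cost 32·54·60 = 103680; cumulative 116640
(T₁ × (T₂ × (T₃ × T₄))): 39×32 by 32×60 → 39×60, cost 39·32·60 = 74880; cumulative 191520
Total: 191520 scalar multiplications.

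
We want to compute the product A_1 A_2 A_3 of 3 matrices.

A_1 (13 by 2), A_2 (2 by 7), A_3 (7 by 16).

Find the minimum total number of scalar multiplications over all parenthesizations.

640

Order (A_1 (A_2 A_3)): (A_2 A_3): 2×7 by 7×16 → 2×16, cost 2·7·16 = 224; (A_1 (A_2 A_3)): 13×2 by 2×16 → 13×16, cost 13·2·16 = 416; cumulative 640. Total 640.
Order ((A_1 A_2) A_3): (A_1 A_2): 13×2 by 2×7 → 13×7, cost 13·2·7 = 182; ((A_1 A_2) A_3): 13×7 by 7×16 → 13×16, cost 13·7·16 = 1456; cumulative 1638. Total 1638.
Minimum: 640.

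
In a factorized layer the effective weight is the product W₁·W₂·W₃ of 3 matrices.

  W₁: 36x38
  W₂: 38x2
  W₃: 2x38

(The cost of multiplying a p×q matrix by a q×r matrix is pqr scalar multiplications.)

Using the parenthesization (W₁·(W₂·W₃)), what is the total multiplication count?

54872

(W₂·W₃): 38×2 by 2×38 → 38×38, cost 38·2·38 = 2888
(W₁·(W₂·W₃)): 36×38 by 38×38 → 36×38, cost 36·38·38 = 51984; cumulative 54872
Total: 54872 scalar multiplications.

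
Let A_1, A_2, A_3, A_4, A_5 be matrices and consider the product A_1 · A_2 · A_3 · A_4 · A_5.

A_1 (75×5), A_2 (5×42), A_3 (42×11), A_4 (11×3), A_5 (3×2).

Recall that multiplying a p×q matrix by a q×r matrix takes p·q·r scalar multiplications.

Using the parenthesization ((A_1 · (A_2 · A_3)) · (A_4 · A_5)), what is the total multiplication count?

(A_2 · A_3): 5×42 by 42×11 → 5×11, cost 5·42·11 = 2310
(A_1 · (A_2 · A_3)): 75×5 by 5×11 → 75×11, cost 75·5·11 = 4125; cumulative 6435
(A_4 · A_5): 11×3 by 3×2 → 11×2, cost 11·3·2 = 66
((A_1 · (A_2 · A_3)) · (A_4 · A_5)): 75×11 by 11×2 → 75×2, cost 75·11·2 = 1650; cumulative 8151
Total: 8151 scalar multiplications.

8151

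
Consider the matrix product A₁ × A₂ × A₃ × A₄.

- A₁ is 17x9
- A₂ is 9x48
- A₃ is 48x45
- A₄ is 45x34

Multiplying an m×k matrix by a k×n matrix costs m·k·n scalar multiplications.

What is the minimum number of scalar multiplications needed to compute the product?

38412

Adjacent pairs: A₁A₂ = 17·9·48 = 7344; A₂A₃ = 9·48·45 = 19440; A₃A₄ = 48·45·34 = 73440.
Length 3: A₁..A₃: k=1: 0+19440+17·9·45=26325; k=2: 7344+0+17·48·45=44064 → min 26325 | A₂..A₄: k=2: 0+73440+9·48·34=88128; k=3: 19440+0+9·45·34=33210 → min 33210.
Length 4: A₁..A₄: k=1: 0+33210+17·9·34=38412; k=2: 7344+73440+17·48·34=108528; k=3: 26325+0+17·45·34=52335 → min 38412.
Optimal order: (A₁ × ((A₂ × A₃) × A₄)) with cost 38412.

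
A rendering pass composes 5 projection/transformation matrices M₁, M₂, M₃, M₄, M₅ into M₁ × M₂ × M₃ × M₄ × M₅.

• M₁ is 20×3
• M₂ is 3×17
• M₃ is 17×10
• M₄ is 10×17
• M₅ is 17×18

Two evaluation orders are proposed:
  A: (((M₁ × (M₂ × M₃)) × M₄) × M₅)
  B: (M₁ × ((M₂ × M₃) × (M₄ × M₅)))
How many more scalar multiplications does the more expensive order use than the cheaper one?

Order A = (((M₁ × (M₂ × M₃)) × M₄) × M₅): (M₂ × M₃): 3×17 by 17×10 → 3×10, cost 3·17·10 = 510; (M₁ × (M₂ × M₃)): 20×3 by 3×10 → 20×10, cost 20·3·10 = 600; cumulative 1110; ((M₁ × (M₂ × M₃)) × M₄): 20×10 by 10×17 → 20×17, cost 20·10·17 = 3400; cumulative 4510; (((M₁ × (M₂ × M₃)) × M₄) × M₅): 20×17 by 17×18 → 20×18, cost 20·17·18 = 6120; cumulative 10630. Total 10630.
Order B = (M₁ × ((M₂ × M₃) × (M₄ × M₅))): (M₂ × M₃): 3×17 by 17×10 → 3×10, cost 3·17·10 = 510; (M₄ × M₅): 10×17 by 17×18 → 10×18, cost 10·17·18 = 3060; ((M₂ × M₃) × (M₄ × M₅)): 3×10 by 10×18 → 3×18, cost 3·10·18 = 540; cumulative 4110; (M₁ × ((M₂ × M₃) × (M₄ × M₅))): 20×3 by 3×18 → 20×18, cost 20·3·18 = 1080; cumulative 5190. Total 5190.
Difference: |10630 − 5190| = 5440.

5440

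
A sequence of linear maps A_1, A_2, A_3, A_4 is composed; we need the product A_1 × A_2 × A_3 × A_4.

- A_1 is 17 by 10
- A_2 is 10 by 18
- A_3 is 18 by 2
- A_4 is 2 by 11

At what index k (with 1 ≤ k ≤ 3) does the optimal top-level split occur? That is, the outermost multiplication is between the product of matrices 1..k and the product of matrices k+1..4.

Adjacent pairs: A_1A_2 = 17·10·18 = 3060; A_2A_3 = 10·18·2 = 360; A_3A_4 = 18·2·11 = 396.
Length 3: A_1..A_3: k=1: 0+360+17·10·2=700; k=2: 3060+0+17·18·2=3672 → min 700 | A_2..A_4: k=2: 0+396+10·18·11=2376; k=3: 360+0+10·2·11=580 → min 580.
Top-level splits: k=1: (A_1..A_1)·(A_2..A_4) → 0+580+17·10·11 = 2450; k=2: (A_1..A_2)·(A_3..A_4) → 3060+396+17·18·11 = 6822; k=3: (A_1..A_3)·(A_4..A_4) → 700+0+17·2·11 = 1074.
Best split is after A_3, i.e. k = 3.

3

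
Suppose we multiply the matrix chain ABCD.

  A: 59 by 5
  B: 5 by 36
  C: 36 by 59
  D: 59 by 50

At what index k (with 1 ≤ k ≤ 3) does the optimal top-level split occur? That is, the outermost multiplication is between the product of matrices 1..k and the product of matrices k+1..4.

Adjacent pairs: AB = 59·5·36 = 10620; BC = 5·36·59 = 10620; CD = 36·59·50 = 106200.
Length 3: A..C: k=1: 0+10620+59·5·59=28025; k=2: 10620+0+59·36·59=135936 → min 28025 | B..D: k=2: 0+106200+5·36·50=115200; k=3: 10620+0+5·59·50=25370 → min 25370.
Top-level splits: k=1: (A..A)·(B..D) → 0+25370+59·5·50 = 40120; k=2: (A..B)·(C..D) → 10620+106200+59·36·50 = 223020; k=3: (A..C)·(D..D) → 28025+0+59·59·50 = 202075.
Best split is after A, i.e. k = 1.

1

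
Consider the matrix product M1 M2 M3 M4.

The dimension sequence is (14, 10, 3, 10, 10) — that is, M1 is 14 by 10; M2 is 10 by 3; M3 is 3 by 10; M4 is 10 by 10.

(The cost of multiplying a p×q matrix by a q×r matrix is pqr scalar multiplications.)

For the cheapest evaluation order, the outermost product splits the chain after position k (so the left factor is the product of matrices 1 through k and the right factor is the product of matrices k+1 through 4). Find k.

Adjacent pairs: M1M2 = 14·10·3 = 420; M2M3 = 10·3·10 = 300; M3M4 = 3·10·10 = 300.
Length 3: M1..M3: k=1: 0+300+14·10·10=1700; k=2: 420+0+14·3·10=840 → min 840 | M2..M4: k=2: 0+300+10·3·10=600; k=3: 300+0+10·10·10=1300 → min 600.
Top-level splits: k=1: (M1..M1)·(M2..M4) → 0+600+14·10·10 = 2000; k=2: (M1..M2)·(M3..M4) → 420+300+14·3·10 = 1140; k=3: (M1..M3)·(M4..M4) → 840+0+14·10·10 = 2240.
Best split is after M2, i.e. k = 2.

2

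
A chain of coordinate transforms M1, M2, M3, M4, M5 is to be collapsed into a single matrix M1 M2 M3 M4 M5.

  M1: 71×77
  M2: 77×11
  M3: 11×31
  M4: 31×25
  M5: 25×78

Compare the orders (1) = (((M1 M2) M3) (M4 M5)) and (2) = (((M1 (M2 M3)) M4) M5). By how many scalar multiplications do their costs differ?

72733

Order (1) = (((M1 M2) M3) (M4 M5)): (M1 M2): 71×77 by 77×11 → 71×11, cost 71·77·11 = 60137; ((M1 M2) M3): 71×11 by 11×31 → 71×31, cost 71·11·31 = 24211; cumulative 84348; (M4 M5): 31×25 by 25×78 → 31×78, cost 31·25·78 = 60450; (((M1 M2) M3) (M4 M5)): 71×31 by 31×78 → 71×78, cost 71·31·78 = 171678; cumulative 316476. Total 316476.
Order (2) = (((M1 (M2 M3)) M4) M5): (M2 M3): 77×11 by 11×31 → 77×31, cost 77·11·31 = 26257; (M1 (M2 M3)): 71×77 by 77×31 → 71×31, cost 71·77·31 = 169477; cumulative 195734; ((M1 (M2 M3)) M4): 71×31 by 31×25 → 71×25, cost 71·31·25 = 55025; cumulative 250759; (((M1 (M2 M3)) M4) M5): 71×25 by 25×78 → 71×78, cost 71·25·78 = 138450; cumulative 389209. Total 389209.
Difference: |316476 − 389209| = 72733.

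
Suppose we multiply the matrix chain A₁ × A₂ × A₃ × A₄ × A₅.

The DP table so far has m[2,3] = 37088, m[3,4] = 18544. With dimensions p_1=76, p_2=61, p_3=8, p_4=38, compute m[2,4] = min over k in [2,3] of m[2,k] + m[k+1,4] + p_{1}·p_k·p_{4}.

m[2,4] = min over k∈[2,3] of m[2,k]+m[k+1,4]+p_{1}·p_k·p_{4}.
k=2: 0 + 18544 + 76·61·38 = 194712; k=3: 37088 + 0 + 76·8·38 = 60192.
Minimum: 60192 at k=3.

60192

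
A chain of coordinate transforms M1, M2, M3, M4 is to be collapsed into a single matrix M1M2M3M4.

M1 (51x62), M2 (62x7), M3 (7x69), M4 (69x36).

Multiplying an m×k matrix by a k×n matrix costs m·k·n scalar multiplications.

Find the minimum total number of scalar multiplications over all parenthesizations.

Adjacent pairs: M1M2 = 51·62·7 = 22134; M2M3 = 62·7·69 = 29946; M3M4 = 7·69·36 = 17388.
Length 3: M1..M3: k=1: 0+29946+51·62·69=248124; k=2: 22134+0+51·7·69=46767 → min 46767 | M2..M4: k=2: 0+17388+62·7·36=33012; k=3: 29946+0+62·69·36=183954 → min 33012.
Length 4: M1..M4: k=1: 0+33012+51·62·36=146844; k=2: 22134+17388+51·7·36=52374; k=3: 46767+0+51·69·36=173451 → min 52374.
Optimal order: ((M1M2)(M3M4)) with cost 52374.

52374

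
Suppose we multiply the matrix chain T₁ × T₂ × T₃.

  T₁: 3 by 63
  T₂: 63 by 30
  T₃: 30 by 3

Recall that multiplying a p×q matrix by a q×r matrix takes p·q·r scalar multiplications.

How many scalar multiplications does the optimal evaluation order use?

5940

Order (T₁ × (T₂ × T₃)): (T₂ × T₃): 63×30 by 30×3 → 63×3, cost 63·30·3 = 5670; (T₁ × (T₂ × T₃)): 3×63 by 63×3 → 3×3, cost 3·63·3 = 567; cumulative 6237. Total 6237.
Order ((T₁ × T₂) × T₃): (T₁ × T₂): 3×63 by 63×30 → 3×30, cost 3·63·30 = 5670; ((T₁ × T₂) × T₃): 3×30 by 30×3 → 3×3, cost 3·30·3 = 270; cumulative 5940. Total 5940.
Minimum: 5940.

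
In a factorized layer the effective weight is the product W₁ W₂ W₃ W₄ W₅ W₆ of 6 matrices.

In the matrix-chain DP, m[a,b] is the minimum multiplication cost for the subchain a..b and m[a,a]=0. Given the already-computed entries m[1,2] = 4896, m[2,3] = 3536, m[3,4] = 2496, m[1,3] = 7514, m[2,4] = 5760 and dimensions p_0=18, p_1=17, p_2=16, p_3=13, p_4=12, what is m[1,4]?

m[1,4] = min over k∈[1,3] of m[1,k]+m[k+1,4]+p_{0}·p_k·p_{4}.
k=1: 0 + 5760 + 18·17·12 = 9432; k=2: 4896 + 2496 + 18·16·12 = 10848; k=3: 7514 + 0 + 18·13·12 = 10322.
Minimum: 9432 at k=1.

9432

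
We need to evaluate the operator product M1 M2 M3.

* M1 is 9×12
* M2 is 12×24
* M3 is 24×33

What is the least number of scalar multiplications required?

Order (M1 (M2 M3)): (M2 M3): 12×24 by 24×33 → 12×33, cost 12·24·33 = 9504; (M1 (M2 M3)): 9×12 by 12×33 → 9×33, cost 9·12·33 = 3564; cumulative 13068. Total 13068.
Order ((M1 M2) M3): (M1 M2): 9×12 by 12×24 → 9×24, cost 9·12·24 = 2592; ((M1 M2) M3): 9×24 by 24×33 → 9×33, cost 9·24·33 = 7128; cumulative 9720. Total 9720.
Minimum: 9720.

9720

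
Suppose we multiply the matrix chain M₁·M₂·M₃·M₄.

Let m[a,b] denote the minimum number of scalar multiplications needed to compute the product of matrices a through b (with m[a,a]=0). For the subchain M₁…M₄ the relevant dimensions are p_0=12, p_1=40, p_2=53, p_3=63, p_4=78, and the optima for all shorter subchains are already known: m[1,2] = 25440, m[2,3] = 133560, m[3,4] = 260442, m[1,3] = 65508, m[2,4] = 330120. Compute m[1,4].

m[1,4] = min over k∈[1,3] of m[1,k]+m[k+1,4]+p_{0}·p_k·p_{4}.
k=1: 0 + 330120 + 12·40·78 = 367560; k=2: 25440 + 260442 + 12·53·78 = 335490; k=3: 65508 + 0 + 12·63·78 = 124476.
Minimum: 124476 at k=3.

124476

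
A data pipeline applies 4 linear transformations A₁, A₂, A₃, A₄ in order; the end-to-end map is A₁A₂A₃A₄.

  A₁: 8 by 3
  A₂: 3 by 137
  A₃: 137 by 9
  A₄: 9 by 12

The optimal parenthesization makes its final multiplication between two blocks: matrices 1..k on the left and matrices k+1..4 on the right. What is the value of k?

Adjacent pairs: A₁A₂ = 8·3·137 = 3288; A₂A₃ = 3·137·9 = 3699; A₃A₄ = 137·9·12 = 14796.
Length 3: A₁..A₃: k=1: 0+3699+8·3·9=3915; k=2: 3288+0+8·137·9=13152 → min 3915 | A₂..A₄: k=2: 0+14796+3·137·12=19728; k=3: 3699+0+3·9·12=4023 → min 4023.
Top-level splits: k=1: (A₁..A₁)·(A₂..A₄) → 0+4023+8·3·12 = 4311; k=2: (A₁..A₂)·(A₃..A₄) → 3288+14796+8·137·12 = 31236; k=3: (A₁..A₃)·(A₄..A₄) → 3915+0+8·9·12 = 4779.
Best split is after A₁, i.e. k = 1.

1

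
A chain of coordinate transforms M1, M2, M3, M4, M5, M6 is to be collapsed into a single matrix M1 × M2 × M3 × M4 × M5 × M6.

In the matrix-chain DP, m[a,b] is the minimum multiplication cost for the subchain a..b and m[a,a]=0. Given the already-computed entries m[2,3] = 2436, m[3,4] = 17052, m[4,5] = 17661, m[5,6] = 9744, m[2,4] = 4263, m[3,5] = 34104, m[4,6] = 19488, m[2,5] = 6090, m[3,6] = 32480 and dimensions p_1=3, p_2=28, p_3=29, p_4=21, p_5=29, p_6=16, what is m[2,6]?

7482

m[2,6] = min over k∈[2,5] of m[2,k]+m[k+1,6]+p_{1}·p_k·p_{6}.
k=2: 0 + 32480 + 3·28·16 = 33824; k=3: 2436 + 19488 + 3·29·16 = 23316; k=4: 4263 + 9744 + 3·21·16 = 15015; k=5: 6090 + 0 + 3·29·16 = 7482.
Minimum: 7482 at k=5.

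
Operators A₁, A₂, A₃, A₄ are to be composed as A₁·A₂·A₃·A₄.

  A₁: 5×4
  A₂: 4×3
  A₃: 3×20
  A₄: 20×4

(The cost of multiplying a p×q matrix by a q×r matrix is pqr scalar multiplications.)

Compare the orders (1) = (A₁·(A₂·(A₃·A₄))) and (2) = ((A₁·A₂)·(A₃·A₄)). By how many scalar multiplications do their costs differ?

8

Order (1) = (A₁·(A₂·(A₃·A₄))): (A₃·A₄): 3×20 by 20×4 → 3×4, cost 3·20·4 = 240; (A₂·(A₃·A₄)): 4×3 by 3×4 → 4×4, cost 4·3·4 = 48; cumulative 288; (A₁·(A₂·(A₃·A₄))): 5×4 by 4×4 → 5×4, cost 5·4·4 = 80; cumulative 368. Total 368.
Order (2) = ((A₁·A₂)·(A₃·A₄)): (A₁·A₂): 5×4 by 4×3 → 5×3, cost 5·4·3 = 60; (A₃·A₄): 3×20 by 20×4 → 3×4, cost 3·20·4 = 240; ((A₁·A₂)·(A₃·A₄)): 5×3 by 3×4 → 5×4, cost 5·3·4 = 60; cumulative 360. Total 360.
Difference: |368 − 360| = 8.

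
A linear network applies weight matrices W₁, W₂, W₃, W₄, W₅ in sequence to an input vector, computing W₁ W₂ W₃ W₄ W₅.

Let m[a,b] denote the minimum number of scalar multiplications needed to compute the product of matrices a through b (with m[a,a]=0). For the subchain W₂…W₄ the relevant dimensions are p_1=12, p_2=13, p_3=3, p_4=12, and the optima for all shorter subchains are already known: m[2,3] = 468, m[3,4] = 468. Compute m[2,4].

900

m[2,4] = min over k∈[2,3] of m[2,k]+m[k+1,4]+p_{1}·p_k·p_{4}.
k=2: 0 + 468 + 12·13·12 = 2340; k=3: 468 + 0 + 12·3·12 = 900.
Minimum: 900 at k=3.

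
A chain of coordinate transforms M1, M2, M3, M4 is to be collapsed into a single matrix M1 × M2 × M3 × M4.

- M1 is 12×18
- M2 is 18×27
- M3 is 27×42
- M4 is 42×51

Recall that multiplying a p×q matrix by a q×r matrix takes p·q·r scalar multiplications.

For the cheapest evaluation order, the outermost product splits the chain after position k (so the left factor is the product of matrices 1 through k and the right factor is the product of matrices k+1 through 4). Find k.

3

Adjacent pairs: M1M2 = 12·18·27 = 5832; M2M3 = 18·27·42 = 20412; M3M4 = 27·42·51 = 57834.
Length 3: M1..M3: k=1: 0+20412+12·18·42=29484; k=2: 5832+0+12·27·42=19440 → min 19440 | M2..M4: k=2: 0+57834+18·27·51=82620; k=3: 20412+0+18·42·51=58968 → min 58968.
Top-level splits: k=1: (M1..M1)·(M2..M4) → 0+58968+12·18·51 = 69984; k=2: (M1..M2)·(M3..M4) → 5832+57834+12·27·51 = 80190; k=3: (M1..M3)·(M4..M4) → 19440+0+12·42·51 = 45144.
Best split is after M3, i.e. k = 3.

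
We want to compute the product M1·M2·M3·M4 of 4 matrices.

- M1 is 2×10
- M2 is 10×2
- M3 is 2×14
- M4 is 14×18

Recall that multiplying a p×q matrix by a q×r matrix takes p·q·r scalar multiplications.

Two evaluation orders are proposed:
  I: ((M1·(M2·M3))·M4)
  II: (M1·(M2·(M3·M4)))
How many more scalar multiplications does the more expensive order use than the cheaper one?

160

Order I = ((M1·(M2·M3))·M4): (M2·M3): 10×2 by 2×14 → 10×14, cost 10·2·14 = 280; (M1·(M2·M3)): 2×10 by 10×14 → 2×14, cost 2·10·14 = 280; cumulative 560; ((M1·(M2·M3))·M4): 2×14 by 14×18 → 2×18, cost 2·14·18 = 504; cumulative 1064. Total 1064.
Order II = (M1·(M2·(M3·M4))): (M3·M4): 2×14 by 14×18 → 2×18, cost 2·14·18 = 504; (M2·(M3·M4)): 10×2 by 2×18 → 10×18, cost 10·2·18 = 360; cumulative 864; (M1·(M2·(M3·M4))): 2×10 by 10×18 → 2×18, cost 2·10·18 = 360; cumulative 1224. Total 1224.
Difference: |1064 − 1224| = 160.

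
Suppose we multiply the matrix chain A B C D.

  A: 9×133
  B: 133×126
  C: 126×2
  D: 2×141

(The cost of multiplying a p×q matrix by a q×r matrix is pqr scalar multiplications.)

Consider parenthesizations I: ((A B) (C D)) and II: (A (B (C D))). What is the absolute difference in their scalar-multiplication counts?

Order I = ((A B) (C D)): (A B): 9×133 by 133×126 → 9×126, cost 9·133·126 = 150822; (C D): 126×2 by 2×141 → 126×141, cost 126·2·141 = 35532; ((A B) (C D)): 9×126 by 126×141 → 9×141, cost 9·126·141 = 159894; cumulative 346248. Total 346248.
Order II = (A (B (C D))): (C D): 126×2 by 2×141 → 126×141, cost 126·2·141 = 35532; (B (C D)): 133×126 by 126×141 → 133×141, cost 133·126·141 = 2362878; cumulative 2398410; (A (B (C D))): 9×133 by 133×141 → 9×141, cost 9·133·141 = 168777; cumulative 2567187. Total 2567187.
Difference: |346248 − 2567187| = 2220939.

2220939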